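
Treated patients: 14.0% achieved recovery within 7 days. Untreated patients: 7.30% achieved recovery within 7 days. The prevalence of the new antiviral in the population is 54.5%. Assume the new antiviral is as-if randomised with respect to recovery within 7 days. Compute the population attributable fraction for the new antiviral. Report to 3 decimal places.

PAF ≈ 0.333

p₁ = 0.14, p₀ = 0.073.
Overall risk P(Y=1) = π·p₁ + (1−π)·p₀ = 0.545×0.14 + 0.455×0.073 = 0.10952.
Under exogeneity, PAF = [P(Y=1) − p₀] / P(Y=1).
PAF = (0.10952 − 0.073) / 0.10952 ≈ 0.3334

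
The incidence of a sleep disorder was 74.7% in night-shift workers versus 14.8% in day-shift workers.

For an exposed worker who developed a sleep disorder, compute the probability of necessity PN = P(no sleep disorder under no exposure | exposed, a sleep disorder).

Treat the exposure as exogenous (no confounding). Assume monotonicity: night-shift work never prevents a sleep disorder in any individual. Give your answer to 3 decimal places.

PN ≈ 0.802

p₁ = 0.747, p₀ = 0.148.
Under exogeneity and monotonicity, PN = (p₁ − p₀) / p₁.
PN = (0.747 − 0.148) / 0.747 = 0.599 / 0.747 ≈ 0.8019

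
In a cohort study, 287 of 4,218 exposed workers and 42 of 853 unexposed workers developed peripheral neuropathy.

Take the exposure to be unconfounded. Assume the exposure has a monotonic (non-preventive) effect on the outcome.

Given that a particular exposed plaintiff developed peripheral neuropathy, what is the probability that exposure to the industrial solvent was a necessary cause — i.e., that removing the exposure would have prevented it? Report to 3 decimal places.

PN ≈ 0.276

p₁ = P(outcome | exposed) = 287/4218 = 0.068042
p₀ = P(outcome | unexposed) = 42/853 = 0.049238
Under exogeneity and monotonicity, PN = (p₁ − p₀) / p₁.
PN = (0.068042 − 0.049238) / 0.068042 = 0.018804 / 0.068042 ≈ 0.2764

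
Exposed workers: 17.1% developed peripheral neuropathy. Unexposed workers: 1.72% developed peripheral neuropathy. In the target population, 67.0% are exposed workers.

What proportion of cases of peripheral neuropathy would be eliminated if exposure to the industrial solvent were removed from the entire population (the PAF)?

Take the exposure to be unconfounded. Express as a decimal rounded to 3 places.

PAF ≈ 0.857

p₁ = 0.171, p₀ = 0.0172.
Overall risk P(Y=1) = π·p₁ + (1−π)·p₀ = 0.67×0.171 + 0.33×0.0172 = 0.12025.
Under exogeneity, PAF = [P(Y=1) − p₀] / P(Y=1).
PAF = (0.12025 − 0.0172) / 0.12025 ≈ 0.8570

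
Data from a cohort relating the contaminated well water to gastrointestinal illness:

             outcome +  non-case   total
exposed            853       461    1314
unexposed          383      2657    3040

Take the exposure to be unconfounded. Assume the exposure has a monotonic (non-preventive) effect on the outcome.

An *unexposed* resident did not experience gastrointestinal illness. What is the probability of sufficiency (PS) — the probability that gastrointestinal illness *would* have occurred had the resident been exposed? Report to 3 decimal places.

PS ≈ 0.599

p₁ = P(outcome | exposed) = 853/1314 = 0.64916
p₀ = P(outcome | unexposed) = 383/3040 = 0.12599
Under exogeneity and monotonicity, PS = (p₁ − p₀)/(1 − p₀).
PS = (0.64916 − 0.12599) / 0.87401 ≈ 0.5986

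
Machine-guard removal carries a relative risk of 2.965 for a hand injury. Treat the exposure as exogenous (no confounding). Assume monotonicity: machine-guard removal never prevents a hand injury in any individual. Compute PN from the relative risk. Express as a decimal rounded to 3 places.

Under exogeneity and monotonicity, PN = (RR − 1) / RR = 1 − 1/RR.
PN = (2.965 − 1) / 2.965 = 1.965 / 2.965 ≈ 0.6627

PN ≈ 0.663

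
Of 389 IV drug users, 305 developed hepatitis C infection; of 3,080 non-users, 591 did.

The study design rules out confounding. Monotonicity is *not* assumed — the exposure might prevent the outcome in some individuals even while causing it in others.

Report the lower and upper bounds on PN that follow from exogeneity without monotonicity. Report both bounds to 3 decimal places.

p₁ = P(outcome | exposed) = 305/389 = 0.78406
p₀ = P(outcome | unexposed) = 591/3080 = 0.19188
Under exogeneity alone the bounds on PN are max{0,(p₁−p₀)/p₁} ≤ PN ≤ min{1,(1−p₀)/p₁}.
  lower = (p₁ − p₀)/p₁ = 0.59218 / 0.78406 ≈ 0.7553
  upper = min{1, (1 − p₀)/p₁} = 0.80812 / 0.78406 ≈ 1.0307 → capped at 1

0.755 ≤ PN ≤ 1.000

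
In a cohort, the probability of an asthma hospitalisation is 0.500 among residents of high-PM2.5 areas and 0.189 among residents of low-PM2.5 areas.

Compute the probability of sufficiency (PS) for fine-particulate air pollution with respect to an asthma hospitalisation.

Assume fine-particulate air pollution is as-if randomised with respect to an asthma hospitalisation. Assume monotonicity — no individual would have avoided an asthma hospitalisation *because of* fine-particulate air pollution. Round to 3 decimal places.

PS ≈ 0.383

Let p₁ = 0.5, p₀ = 0.189.
Under exogeneity and monotonicity, PS = (p₁ − p₀) / (1 − p₀).
PS = (0.5 − 0.189) / (1 − 0.189) = 0.311 / 0.811 ≈ 0.3835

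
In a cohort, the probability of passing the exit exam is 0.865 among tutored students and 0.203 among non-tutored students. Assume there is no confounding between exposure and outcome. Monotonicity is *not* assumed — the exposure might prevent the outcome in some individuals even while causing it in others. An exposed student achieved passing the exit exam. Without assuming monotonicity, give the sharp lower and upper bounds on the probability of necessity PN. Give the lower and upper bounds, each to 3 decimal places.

0.765 ≤ PN ≤ 0.921

Let p₁ = 0.865, p₀ = 0.203.
Under exogeneity alone the bounds on PN are max{0,(p₁−p₀)/p₁} ≤ PN ≤ min{1,(1−p₀)/p₁}.
  lower = (p₁ − p₀)/p₁ = 0.662 / 0.865 ≈ 0.7653
  upper = min{1, (1 − p₀)/p₁} = 0.797 / 0.865 ≈ 0.9214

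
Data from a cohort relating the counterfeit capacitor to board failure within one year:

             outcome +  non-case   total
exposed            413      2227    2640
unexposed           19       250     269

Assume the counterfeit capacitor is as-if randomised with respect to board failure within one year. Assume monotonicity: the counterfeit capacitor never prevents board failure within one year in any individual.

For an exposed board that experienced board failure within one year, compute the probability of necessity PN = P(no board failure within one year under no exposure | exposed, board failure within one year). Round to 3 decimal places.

PN ≈ 0.549

p₁ = P(outcome | exposed) = 413/2640 = 0.15644
p₀ = P(outcome | unexposed) = 19/269 = 0.070632
Under exogeneity and monotonicity, PN = (p₁ − p₀)/p₁.
PN = (0.15644 − 0.070632) / 0.15644 ≈ 0.5485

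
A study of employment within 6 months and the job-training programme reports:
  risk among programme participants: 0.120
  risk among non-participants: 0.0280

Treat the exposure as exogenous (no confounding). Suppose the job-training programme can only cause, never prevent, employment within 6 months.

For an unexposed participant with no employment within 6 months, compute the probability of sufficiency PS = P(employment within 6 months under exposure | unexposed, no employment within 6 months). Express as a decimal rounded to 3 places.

Let p₁ = 0.12, p₀ = 0.028.
Under exogeneity and monotonicity, PS = (p₁ − p₀) / (1 − p₀).
PS = (0.12 − 0.028) / (1 − 0.028) = 0.092 / 0.972 ≈ 0.0947

PS ≈ 0.095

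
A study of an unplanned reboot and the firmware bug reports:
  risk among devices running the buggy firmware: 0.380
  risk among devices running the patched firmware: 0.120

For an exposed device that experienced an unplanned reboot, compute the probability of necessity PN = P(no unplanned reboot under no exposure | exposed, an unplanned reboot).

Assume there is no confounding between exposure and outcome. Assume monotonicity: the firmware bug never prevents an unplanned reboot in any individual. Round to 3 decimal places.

PN ≈ 0.684

Let p₁ = 0.38, p₀ = 0.12.
Under exogeneity and monotonicity, PN = (p₁ − p₀) / p₁.
PN = (0.38 − 0.12) / 0.38 = 0.26 / 0.38 ≈ 0.6842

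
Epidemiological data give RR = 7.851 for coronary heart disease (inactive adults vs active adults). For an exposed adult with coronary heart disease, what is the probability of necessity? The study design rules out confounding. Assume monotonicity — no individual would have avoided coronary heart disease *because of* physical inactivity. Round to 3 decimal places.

PN ≈ 0.873

Under exogeneity and monotonicity, PN = (RR − 1) / RR = 1 − 1/RR.
PN = (7.851 − 1) / 7.851 = 6.851 / 7.851 ≈ 0.8726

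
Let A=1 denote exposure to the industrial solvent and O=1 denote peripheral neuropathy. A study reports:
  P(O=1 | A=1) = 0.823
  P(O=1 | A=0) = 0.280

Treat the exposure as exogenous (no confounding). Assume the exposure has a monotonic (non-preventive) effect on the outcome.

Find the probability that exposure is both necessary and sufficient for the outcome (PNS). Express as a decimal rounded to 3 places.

Let p₁ = 0.823, p₀ = 0.28.
Under exogeneity and monotonicity, PNS = p₁ − p₀.
PNS = 0.823 − 0.28 = 0.543

PNS ≈ 0.543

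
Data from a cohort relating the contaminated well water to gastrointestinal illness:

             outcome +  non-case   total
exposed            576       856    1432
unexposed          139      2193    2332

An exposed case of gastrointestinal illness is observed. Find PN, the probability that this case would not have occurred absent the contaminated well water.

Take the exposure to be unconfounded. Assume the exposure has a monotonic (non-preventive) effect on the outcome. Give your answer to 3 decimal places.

PN ≈ 0.852

p₁ = P(outcome | exposed) = 576/1432 = 0.40223
p₀ = P(outcome | unexposed) = 139/2332 = 0.059605
Under exogeneity and monotonicity, PN = (p₁ − p₀)/p₁.
PN = (0.40223 − 0.059605) / 0.40223 ≈ 0.8518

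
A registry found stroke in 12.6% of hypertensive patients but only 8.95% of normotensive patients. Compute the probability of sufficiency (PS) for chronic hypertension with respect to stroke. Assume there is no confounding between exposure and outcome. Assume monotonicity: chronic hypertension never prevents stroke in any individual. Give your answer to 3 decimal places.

PS ≈ 0.040

p₁ = 0.126, p₀ = 0.0895.
Under exogeneity and monotonicity, PS = (p₁ − p₀) / (1 − p₀).
PS = (0.126 − 0.0895) / (1 − 0.0895) = 0.0365 / 0.9105 ≈ 0.0401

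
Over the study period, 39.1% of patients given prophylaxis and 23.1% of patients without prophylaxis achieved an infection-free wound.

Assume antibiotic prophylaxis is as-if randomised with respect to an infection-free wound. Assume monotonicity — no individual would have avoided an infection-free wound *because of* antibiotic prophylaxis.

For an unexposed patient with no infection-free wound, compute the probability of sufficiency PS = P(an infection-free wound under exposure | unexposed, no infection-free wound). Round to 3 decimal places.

p₁ = 0.391, p₀ = 0.231.
Under exogeneity and monotonicity, PS = (p₁ − p₀) / (1 − p₀).
PS = (0.391 − 0.231) / (1 − 0.231) = 0.16 / 0.769 ≈ 0.2081

PS ≈ 0.208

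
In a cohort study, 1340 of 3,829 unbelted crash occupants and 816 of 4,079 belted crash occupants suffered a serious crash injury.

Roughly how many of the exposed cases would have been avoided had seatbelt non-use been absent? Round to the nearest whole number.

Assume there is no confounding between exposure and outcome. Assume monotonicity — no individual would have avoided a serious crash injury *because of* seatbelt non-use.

about 574 cases

p₁ = P(outcome | exposed) = 1340/3829 = 0.34996
p₀ = P(outcome | unexposed) = 816/4079 = 0.20005
PN = (p₁ − p₀)/p₁ = (0.34996 − 0.20005) / 0.34996 ≈ 0.42837.
Attributable cases ≈ PN × (exposed cases) = 0.42837 × 1340 ≈ 574.01.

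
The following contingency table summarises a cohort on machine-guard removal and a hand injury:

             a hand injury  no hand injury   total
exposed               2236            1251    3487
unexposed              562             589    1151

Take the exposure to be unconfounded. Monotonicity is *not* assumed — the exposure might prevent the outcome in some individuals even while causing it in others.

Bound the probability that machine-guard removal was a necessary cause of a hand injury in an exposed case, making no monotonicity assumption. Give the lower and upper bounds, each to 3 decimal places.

p₁ = P(outcome | exposed) = 2236/3487 = 0.64124
p₀ = P(outcome | unexposed) = 562/1151 = 0.48827
Under exogeneity alone the bounds on PN are max{0,(p₁−p₀)/p₁} ≤ PN ≤ min{1,(1−p₀)/p₁}.
  lower = (p₁ − p₀)/p₁ = 0.15297 / 0.64124 ≈ 0.2386
  upper = min{1, (1 − p₀)/p₁} = 0.51173 / 0.64124 ≈ 0.7980

0.239 ≤ PN ≤ 0.798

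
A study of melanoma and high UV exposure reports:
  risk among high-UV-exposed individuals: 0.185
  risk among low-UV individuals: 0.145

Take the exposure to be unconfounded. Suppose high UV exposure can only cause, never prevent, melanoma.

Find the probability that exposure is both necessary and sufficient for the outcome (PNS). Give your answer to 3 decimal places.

PNS ≈ 0.040

Let p₁ = 0.185, p₀ = 0.145.
Under exogeneity and monotonicity, PNS = p₁ − p₀.
PNS = 0.185 − 0.145 = 0.04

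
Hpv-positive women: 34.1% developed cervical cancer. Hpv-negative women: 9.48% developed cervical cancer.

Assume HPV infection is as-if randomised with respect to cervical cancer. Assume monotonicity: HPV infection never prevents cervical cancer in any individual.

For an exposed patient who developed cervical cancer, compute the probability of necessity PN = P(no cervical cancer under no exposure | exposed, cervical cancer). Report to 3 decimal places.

PN ≈ 0.722

p₁ = 0.341, p₀ = 0.0948.
Under exogeneity and monotonicity, PN = (p₁ − p₀) / p₁.
PN = (0.341 − 0.0948) / 0.341 = 0.2462 / 0.341 ≈ 0.7220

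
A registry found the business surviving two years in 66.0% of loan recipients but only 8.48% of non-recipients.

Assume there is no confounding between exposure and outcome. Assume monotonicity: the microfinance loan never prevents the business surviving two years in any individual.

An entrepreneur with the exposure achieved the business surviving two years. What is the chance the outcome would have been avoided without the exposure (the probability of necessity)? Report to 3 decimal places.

PN ≈ 0.872

p₁ = 0.66, p₀ = 0.0848.
Under exogeneity and monotonicity, PN = (p₁ − p₀) / p₁.
PN = (0.66 − 0.0848) / 0.66 = 0.5752 / 0.66 ≈ 0.8715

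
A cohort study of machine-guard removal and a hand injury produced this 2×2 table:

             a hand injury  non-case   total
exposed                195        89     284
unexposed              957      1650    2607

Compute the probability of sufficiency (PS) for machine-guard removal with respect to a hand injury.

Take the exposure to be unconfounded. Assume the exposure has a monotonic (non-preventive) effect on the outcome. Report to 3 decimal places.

p₁ = P(outcome | exposed) = 195/284 = 0.68662
p₀ = P(outcome | unexposed) = 957/2607 = 0.36709
Under exogeneity and monotonicity, PS = (p₁ − p₀)/(1 − p₀).
PS = (0.68662 − 0.36709) / 0.63291 ≈ 0.5049

PS ≈ 0.505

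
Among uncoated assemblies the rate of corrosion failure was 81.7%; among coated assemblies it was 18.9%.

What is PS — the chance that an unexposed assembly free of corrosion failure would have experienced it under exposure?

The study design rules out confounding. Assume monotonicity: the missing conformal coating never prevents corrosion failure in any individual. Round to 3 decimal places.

PS ≈ 0.774

p₁ = 0.817, p₀ = 0.189.
Under exogeneity and monotonicity, PS = (p₁ − p₀) / (1 − p₀).
PS = (0.817 − 0.189) / (1 − 0.189) = 0.628 / 0.811 ≈ 0.7744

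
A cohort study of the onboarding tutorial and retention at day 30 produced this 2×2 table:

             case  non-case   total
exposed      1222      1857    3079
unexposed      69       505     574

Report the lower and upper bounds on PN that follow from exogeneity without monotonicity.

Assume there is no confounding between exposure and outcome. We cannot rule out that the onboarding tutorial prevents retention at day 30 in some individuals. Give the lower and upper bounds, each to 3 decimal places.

0.697 ≤ PN ≤ 1.000

p₁ = P(outcome | exposed) = 1222/3079 = 0.39688
p₀ = P(outcome | unexposed) = 69/574 = 0.12021
Under exogeneity alone the bounds on PN are max{0,(p₁−p₀)/p₁} ≤ PN ≤ min{1,(1−p₀)/p₁}.
  lower = (p₁ − p₀)/p₁ = 0.27667 / 0.39688 ≈ 0.6971
  upper = min{1, (1 − p₀)/p₁} = 0.87979 / 0.39688 ≈ 2.2168 → capped at 1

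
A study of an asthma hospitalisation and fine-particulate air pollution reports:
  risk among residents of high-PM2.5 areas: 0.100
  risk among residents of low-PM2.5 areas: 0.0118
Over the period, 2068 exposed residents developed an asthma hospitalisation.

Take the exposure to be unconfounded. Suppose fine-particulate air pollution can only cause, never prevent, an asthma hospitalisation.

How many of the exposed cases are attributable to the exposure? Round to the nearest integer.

about 1824 cases

Let p₁ = 0.1, p₀ = 0.0118.
PN = (p₁ − p₀)/p₁ = (0.1 − 0.0118) / 0.1 ≈ 0.88200.
Attributable cases ≈ PN × (exposed cases) = 0.88200 × 2068 ≈ 1823.98.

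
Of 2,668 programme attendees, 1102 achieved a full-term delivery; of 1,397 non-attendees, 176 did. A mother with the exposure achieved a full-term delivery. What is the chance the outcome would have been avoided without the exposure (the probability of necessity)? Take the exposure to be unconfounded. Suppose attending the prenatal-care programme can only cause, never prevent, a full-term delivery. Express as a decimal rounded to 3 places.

p₁ = P(outcome | exposed) = 1102/2668 = 0.41304
p₀ = P(outcome | unexposed) = 176/1397 = 0.12598
Under exogeneity and monotonicity, PN = (p₁ − p₀) / p₁.
PN = (0.41304 − 0.12598) / 0.41304 = 0.28706 / 0.41304 ≈ 0.6950

PN ≈ 0.695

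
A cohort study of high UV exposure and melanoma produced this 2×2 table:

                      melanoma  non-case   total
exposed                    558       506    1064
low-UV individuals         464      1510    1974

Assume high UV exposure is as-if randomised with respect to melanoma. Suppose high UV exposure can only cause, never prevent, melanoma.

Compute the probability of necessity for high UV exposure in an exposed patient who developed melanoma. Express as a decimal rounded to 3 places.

p₁ = P(outcome | exposed) = 558/1064 = 0.52444
p₀ = P(outcome | unexposed) = 464/1974 = 0.23506
Under exogeneity and monotonicity, PN = (p₁ − p₀) / p₁.
PN = (0.52444 − 0.23506) / 0.52444 = 0.28938 / 0.52444 ≈ 0.5518

PN ≈ 0.552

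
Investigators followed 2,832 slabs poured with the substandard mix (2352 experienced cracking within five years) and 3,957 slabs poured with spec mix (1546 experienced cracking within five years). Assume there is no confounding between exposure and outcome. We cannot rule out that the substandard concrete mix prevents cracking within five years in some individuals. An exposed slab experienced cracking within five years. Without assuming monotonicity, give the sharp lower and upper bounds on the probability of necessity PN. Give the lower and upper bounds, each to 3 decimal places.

p₁ = P(outcome | exposed) = 2352/2832 = 0.83051
p₀ = P(outcome | unexposed) = 1546/3957 = 0.3907
Under exogeneity alone the bounds on PN are max{0,(p₁−p₀)/p₁} ≤ PN ≤ min{1,(1−p₀)/p₁}.
  lower = (p₁ − p₀)/p₁ = 0.43981 / 0.83051 ≈ 0.5296
  upper = min{1, (1 − p₀)/p₁} = 0.6093 / 0.83051 ≈ 0.7336

0.530 ≤ PN ≤ 0.734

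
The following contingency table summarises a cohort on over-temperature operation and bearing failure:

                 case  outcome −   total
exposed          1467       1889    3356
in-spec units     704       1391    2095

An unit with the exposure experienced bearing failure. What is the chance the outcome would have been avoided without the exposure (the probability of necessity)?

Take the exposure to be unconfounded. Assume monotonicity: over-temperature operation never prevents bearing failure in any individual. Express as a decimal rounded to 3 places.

p₁ = P(outcome | exposed) = 1467/3356 = 0.43713
p₀ = P(outcome | unexposed) = 704/2095 = 0.33604
Under exogeneity and monotonicity, PN = (p₁ − p₀)/p₁.
PN = (0.43713 − 0.33604) / 0.43713 ≈ 0.2313

PN ≈ 0.231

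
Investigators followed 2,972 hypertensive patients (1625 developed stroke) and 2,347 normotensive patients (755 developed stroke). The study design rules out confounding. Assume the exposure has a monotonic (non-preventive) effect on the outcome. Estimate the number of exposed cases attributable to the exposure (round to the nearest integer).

about 669 cases

p₁ = P(outcome | exposed) = 1625/2972 = 0.54677
p₀ = P(outcome | unexposed) = 755/2347 = 0.32169
PN = (p₁ − p₀)/p₁ = (0.54677 − 0.32169) / 0.54677 ≈ 0.41166.
Attributable cases ≈ PN × (exposed cases) = 0.41166 × 1625 ≈ 668.95.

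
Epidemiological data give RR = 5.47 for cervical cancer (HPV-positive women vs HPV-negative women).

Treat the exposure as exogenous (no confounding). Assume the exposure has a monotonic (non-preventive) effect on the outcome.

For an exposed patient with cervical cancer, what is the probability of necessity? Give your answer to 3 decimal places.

PN ≈ 0.817

Under exogeneity and monotonicity, PN = (RR − 1) / RR = 1 − 1/RR.
PN = (5.47 − 1) / 5.47 = 4.47 / 5.47 ≈ 0.8172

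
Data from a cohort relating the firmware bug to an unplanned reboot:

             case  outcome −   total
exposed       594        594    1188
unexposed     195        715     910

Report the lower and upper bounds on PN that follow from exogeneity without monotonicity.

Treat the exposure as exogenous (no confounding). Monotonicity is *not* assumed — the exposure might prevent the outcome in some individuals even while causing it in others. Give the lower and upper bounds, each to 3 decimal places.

0.571 ≤ PN ≤ 1.000

p₁ = P(outcome | exposed) = 594/1188 = 0.5
p₀ = P(outcome | unexposed) = 195/910 = 0.21429
Under exogeneity alone the bounds on PN are max{0,(p₁−p₀)/p₁} ≤ PN ≤ min{1,(1−p₀)/p₁}.
  lower = (p₁ − p₀)/p₁ = 0.28571 / 0.5 ≈ 0.5714
  upper = min{1, (1 − p₀)/p₁} = 0.78571 / 0.5 ≈ 1.5714 → capped at 1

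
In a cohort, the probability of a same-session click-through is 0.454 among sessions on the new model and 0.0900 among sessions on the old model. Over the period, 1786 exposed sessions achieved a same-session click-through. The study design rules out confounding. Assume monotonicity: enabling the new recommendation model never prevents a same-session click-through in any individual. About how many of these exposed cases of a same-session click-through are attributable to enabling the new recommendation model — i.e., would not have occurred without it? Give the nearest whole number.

about 1432 cases

Let p₁ = 0.454, p₀ = 0.09.
PN = (p₁ − p₀)/p₁ = (0.454 − 0.09) / 0.454 ≈ 0.80176.
Attributable cases ≈ PN × (exposed cases) = 0.80176 × 1786 ≈ 1431.95.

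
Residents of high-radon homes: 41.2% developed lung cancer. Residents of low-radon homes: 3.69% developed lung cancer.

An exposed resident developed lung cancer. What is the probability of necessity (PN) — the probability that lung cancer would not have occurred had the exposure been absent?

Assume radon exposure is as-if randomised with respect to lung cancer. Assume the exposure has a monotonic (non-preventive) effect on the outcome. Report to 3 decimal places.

PN ≈ 0.910

p₁ = 0.412, p₀ = 0.0369.
Under exogeneity and monotonicity, PN = (p₁ − p₀) / p₁.
PN = (0.412 − 0.0369) / 0.412 = 0.3751 / 0.412 ≈ 0.9104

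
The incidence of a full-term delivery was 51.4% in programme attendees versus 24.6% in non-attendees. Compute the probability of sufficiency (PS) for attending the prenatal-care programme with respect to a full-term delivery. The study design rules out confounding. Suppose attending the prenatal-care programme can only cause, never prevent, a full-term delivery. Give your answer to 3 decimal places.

PS ≈ 0.355

p₁ = 0.514, p₀ = 0.246.
Under exogeneity and monotonicity, PS = (p₁ − p₀) / (1 − p₀).
PS = (0.514 − 0.246) / (1 − 0.246) = 0.268 / 0.754 ≈ 0.3554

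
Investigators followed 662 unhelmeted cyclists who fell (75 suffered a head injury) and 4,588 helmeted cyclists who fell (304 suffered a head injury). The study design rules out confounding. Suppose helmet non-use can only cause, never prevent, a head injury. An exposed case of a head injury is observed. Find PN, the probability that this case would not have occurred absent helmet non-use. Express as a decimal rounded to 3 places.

PN ≈ 0.415

p₁ = P(outcome | exposed) = 75/662 = 0.11329
p₀ = P(outcome | unexposed) = 304/4588 = 0.06626
Under exogeneity and monotonicity, PN = (p₁ − p₀) / p₁.
PN = (0.11329 − 0.06626) / 0.11329 = 0.047033 / 0.11329 ≈ 0.4151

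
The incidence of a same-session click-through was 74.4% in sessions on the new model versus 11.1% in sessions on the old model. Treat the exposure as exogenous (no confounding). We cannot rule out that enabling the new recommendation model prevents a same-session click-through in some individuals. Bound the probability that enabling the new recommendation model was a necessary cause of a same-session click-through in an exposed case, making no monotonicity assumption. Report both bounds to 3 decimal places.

p₁ = 0.744, p₀ = 0.111.
Under exogeneity alone the bounds on PN are max{0,(p₁−p₀)/p₁} ≤ PN ≤ min{1,(1−p₀)/p₁}.
  lower = (p₁ − p₀)/p₁ = 0.633 / 0.744 ≈ 0.8508
  upper = min{1, (1 − p₀)/p₁} = 0.889 / 0.744 ≈ 1.1949 → capped at 1

0.851 ≤ PN ≤ 1.000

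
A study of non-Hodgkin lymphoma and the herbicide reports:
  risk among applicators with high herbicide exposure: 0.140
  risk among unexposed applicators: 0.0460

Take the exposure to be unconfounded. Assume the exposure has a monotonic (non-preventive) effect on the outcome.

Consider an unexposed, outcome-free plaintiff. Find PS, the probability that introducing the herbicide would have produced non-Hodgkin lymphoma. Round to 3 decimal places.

PS ≈ 0.099

Let p₁ = 0.14, p₀ = 0.046.
Under exogeneity and monotonicity, PS = (p₁ − p₀) / (1 − p₀).
PS = (0.14 − 0.046) / (1 − 0.046) = 0.094 / 0.954 ≈ 0.0985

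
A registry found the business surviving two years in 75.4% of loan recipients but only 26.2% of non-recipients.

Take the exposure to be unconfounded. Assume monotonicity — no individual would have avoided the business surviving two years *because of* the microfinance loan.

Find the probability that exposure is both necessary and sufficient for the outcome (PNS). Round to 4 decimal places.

p₁ = 0.754, p₀ = 0.262.
Under exogeneity and monotonicity, PNS = p₁ − p₀.
PNS = 0.754 − 0.262 = 0.492

PNS ≈ 0.4920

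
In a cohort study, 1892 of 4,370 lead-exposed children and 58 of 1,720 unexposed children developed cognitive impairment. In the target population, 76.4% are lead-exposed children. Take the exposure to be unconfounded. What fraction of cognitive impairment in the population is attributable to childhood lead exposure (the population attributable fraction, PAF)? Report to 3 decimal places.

p₁ = P(outcome | exposed) = 1892/4370 = 0.43295
p₀ = P(outcome | unexposed) = 58/1720 = 0.033721
Overall risk P(Y=1) = π·p₁ + (1−π)·p₀ = 0.764×0.43295 + 0.236×0.033721 = 0.33873.
Under exogeneity, PAF = [P(Y=1) − p₀] / P(Y=1).
PAF = (0.33873 − 0.033721) / 0.33873 ≈ 0.9004

PAF ≈ 0.900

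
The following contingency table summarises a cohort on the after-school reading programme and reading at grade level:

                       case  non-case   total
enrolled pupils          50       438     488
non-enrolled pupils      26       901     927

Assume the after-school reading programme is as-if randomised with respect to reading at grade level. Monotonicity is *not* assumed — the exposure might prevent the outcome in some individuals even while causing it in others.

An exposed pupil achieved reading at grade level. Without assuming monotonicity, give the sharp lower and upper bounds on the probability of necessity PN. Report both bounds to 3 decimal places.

0.726 ≤ PN ≤ 1.000

p₁ = P(outcome | exposed) = 50/488 = 0.10246
p₀ = P(outcome | unexposed) = 26/927 = 0.028047
Under exogeneity alone the bounds on PN are max{0,(p₁−p₀)/p₁} ≤ PN ≤ min{1,(1−p₀)/p₁}.
  lower = (p₁ − p₀)/p₁ = 0.074412 / 0.10246 ≈ 0.7263
  upper = min{1, (1 − p₀)/p₁} = 0.97195 / 0.10246 ≈ 9.4863 → capped at 1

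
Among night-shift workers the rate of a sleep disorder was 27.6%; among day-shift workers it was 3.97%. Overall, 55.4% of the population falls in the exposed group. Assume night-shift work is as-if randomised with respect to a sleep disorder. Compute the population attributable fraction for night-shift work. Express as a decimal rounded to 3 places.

PAF ≈ 0.767

p₁ = 0.276, p₀ = 0.0397.
Overall risk P(Y=1) = π·p₁ + (1−π)·p₀ = 0.554×0.276 + 0.446×0.0397 = 0.17061.
Under exogeneity, PAF = [P(Y=1) − p₀] / P(Y=1).
PAF = (0.17061 − 0.0397) / 0.17061 ≈ 0.7673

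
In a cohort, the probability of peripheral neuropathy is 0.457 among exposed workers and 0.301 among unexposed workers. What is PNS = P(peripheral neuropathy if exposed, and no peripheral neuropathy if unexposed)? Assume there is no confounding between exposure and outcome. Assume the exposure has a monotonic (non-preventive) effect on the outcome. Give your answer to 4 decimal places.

PNS ≈ 0.1560

Let p₁ = 0.457, p₀ = 0.301.
Under exogeneity and monotonicity, PNS = p₁ − p₀.
PNS = 0.457 − 0.301 = 0.156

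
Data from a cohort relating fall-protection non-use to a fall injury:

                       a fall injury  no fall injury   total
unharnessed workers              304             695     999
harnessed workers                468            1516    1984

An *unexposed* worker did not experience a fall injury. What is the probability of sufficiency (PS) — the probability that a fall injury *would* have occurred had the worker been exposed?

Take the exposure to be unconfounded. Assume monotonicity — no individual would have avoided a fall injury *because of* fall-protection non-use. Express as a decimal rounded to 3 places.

PS ≈ 0.090

p₁ = P(outcome | exposed) = 304/999 = 0.3043
p₀ = P(outcome | unexposed) = 468/1984 = 0.23589
Under exogeneity and monotonicity, PS = (p₁ − p₀)/(1 − p₀).
PS = (0.3043 − 0.23589) / 0.76411 ≈ 0.0895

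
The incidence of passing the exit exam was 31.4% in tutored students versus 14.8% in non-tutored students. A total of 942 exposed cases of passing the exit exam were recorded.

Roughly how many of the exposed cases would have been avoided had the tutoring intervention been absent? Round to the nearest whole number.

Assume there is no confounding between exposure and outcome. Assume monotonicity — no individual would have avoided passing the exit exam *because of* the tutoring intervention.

p₁ = 0.314, p₀ = 0.148.
PN = (p₁ − p₀)/p₁ = (0.314 − 0.148) / 0.314 ≈ 0.52866.
Attributable cases ≈ PN × (exposed cases) = 0.52866 × 942 ≈ 498.00.

about 498 cases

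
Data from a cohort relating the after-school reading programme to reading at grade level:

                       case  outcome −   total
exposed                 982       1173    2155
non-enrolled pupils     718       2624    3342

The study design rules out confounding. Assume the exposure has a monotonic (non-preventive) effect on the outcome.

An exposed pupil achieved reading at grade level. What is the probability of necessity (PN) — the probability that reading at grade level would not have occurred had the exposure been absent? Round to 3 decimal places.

p₁ = P(outcome | exposed) = 982/2155 = 0.45568
p₀ = P(outcome | unexposed) = 718/3342 = 0.21484
Under exogeneity and monotonicity, PN = (p₁ − p₀) / p₁.
PN = (0.45568 − 0.21484) / 0.45568 = 0.24084 / 0.45568 ≈ 0.5285

PN ≈ 0.529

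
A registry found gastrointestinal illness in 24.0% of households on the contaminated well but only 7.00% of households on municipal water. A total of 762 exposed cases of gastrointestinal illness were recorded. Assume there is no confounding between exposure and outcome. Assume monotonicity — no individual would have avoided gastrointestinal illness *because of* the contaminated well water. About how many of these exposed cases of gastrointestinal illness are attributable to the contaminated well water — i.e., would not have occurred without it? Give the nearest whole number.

about 540 cases

p₁ = 0.24, p₀ = 0.07.
PN = (p₁ − p₀)/p₁ = (0.24 − 0.07) / 0.24 ≈ 0.70833.
Attributable cases ≈ PN × (exposed cases) = 0.70833 × 762 ≈ 539.75.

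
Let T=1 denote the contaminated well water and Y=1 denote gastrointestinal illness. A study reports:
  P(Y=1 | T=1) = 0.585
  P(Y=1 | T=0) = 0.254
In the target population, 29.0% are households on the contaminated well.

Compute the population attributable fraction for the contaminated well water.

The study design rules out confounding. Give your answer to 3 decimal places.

PAF ≈ 0.274

Let p₁ = 0.585, p₀ = 0.254.
Overall risk P(Y=1) = π·p₁ + (1−π)·p₀ = 0.29×0.585 + 0.71×0.254 = 0.34999.
Under exogeneity, PAF = [P(Y=1) − p₀] / P(Y=1).
PAF = (0.34999 − 0.254) / 0.34999 ≈ 0.2743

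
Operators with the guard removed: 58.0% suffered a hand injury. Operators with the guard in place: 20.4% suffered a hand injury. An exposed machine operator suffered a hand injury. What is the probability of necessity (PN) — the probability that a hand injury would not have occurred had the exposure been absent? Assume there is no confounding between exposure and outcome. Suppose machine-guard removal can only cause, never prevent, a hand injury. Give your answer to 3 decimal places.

PN ≈ 0.648

p₁ = 0.58, p₀ = 0.204.
Under exogeneity and monotonicity, PN = (p₁ − p₀) / p₁.
PN = (0.58 − 0.204) / 0.58 = 0.376 / 0.58 ≈ 0.6483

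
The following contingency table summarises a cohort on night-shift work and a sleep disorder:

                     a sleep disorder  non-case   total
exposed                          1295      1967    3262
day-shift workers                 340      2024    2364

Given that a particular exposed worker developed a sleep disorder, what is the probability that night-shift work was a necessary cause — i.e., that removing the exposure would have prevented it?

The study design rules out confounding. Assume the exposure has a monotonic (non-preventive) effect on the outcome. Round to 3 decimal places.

PN ≈ 0.638

p₁ = P(outcome | exposed) = 1295/3262 = 0.397
p₀ = P(outcome | unexposed) = 340/2364 = 0.14382
Under exogeneity and monotonicity, PN = (p₁ − p₀)/p₁.
PN = (0.397 − 0.14382) / 0.397 ≈ 0.6377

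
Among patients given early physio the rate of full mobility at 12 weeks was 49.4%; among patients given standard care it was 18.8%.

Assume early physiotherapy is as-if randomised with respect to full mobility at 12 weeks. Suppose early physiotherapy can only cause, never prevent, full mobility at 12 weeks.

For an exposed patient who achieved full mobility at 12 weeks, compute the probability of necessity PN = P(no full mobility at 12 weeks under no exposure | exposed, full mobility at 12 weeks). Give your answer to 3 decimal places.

PN ≈ 0.619

p₁ = 0.494, p₀ = 0.188.
Under exogeneity and monotonicity, PN = (p₁ − p₀) / p₁.
PN = (0.494 − 0.188) / 0.494 = 0.306 / 0.494 ≈ 0.6194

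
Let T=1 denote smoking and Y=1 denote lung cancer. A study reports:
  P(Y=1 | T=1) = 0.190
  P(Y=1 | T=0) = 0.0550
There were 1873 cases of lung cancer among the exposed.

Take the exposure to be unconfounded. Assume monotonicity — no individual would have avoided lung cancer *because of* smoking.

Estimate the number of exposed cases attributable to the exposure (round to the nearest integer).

about 1331 cases

Let p₁ = 0.19, p₀ = 0.055.
PN = (p₁ − p₀)/p₁ = (0.19 − 0.055) / 0.19 ≈ 0.71053.
Attributable cases ≈ PN × (exposed cases) = 0.71053 × 1873 ≈ 1330.82.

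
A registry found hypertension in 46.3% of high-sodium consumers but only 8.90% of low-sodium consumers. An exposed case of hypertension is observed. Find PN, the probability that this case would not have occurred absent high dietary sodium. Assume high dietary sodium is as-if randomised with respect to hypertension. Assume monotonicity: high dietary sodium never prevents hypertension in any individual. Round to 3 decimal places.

p₁ = 0.463, p₀ = 0.089.
Under exogeneity and monotonicity, PN = (p₁ − p₀) / p₁.
PN = (0.463 − 0.089) / 0.463 = 0.374 / 0.463 ≈ 0.8078

PN ≈ 0.808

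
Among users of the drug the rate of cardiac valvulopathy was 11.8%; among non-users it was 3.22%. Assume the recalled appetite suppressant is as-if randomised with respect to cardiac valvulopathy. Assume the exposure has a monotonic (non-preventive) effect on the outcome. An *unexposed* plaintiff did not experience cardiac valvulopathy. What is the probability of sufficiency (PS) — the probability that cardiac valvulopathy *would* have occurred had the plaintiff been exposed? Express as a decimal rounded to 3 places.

PS ≈ 0.089

p₁ = 0.118, p₀ = 0.0322.
Under exogeneity and monotonicity, PS = (p₁ − p₀) / (1 − p₀).
PS = (0.118 − 0.0322) / (1 − 0.0322) = 0.0858 / 0.9678 ≈ 0.0887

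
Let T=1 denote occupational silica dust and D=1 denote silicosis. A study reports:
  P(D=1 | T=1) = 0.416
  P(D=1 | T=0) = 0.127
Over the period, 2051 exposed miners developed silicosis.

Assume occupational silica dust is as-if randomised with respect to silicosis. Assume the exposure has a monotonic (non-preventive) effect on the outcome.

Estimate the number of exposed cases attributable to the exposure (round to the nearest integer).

Let p₁ = 0.416, p₀ = 0.127.
PN = (p₁ − p₀)/p₁ = (0.416 − 0.127) / 0.416 ≈ 0.69471.
Attributable cases ≈ PN × (exposed cases) = 0.69471 × 2051 ≈ 1424.85.

about 1425 cases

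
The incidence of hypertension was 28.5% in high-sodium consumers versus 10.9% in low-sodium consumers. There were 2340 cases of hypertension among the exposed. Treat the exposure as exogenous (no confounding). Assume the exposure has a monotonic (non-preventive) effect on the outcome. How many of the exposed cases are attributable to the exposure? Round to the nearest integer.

p₁ = 0.285, p₀ = 0.109.
PN = (p₁ − p₀)/p₁ = (0.285 − 0.109) / 0.285 ≈ 0.61754.
Attributable cases ≈ PN × (exposed cases) = 0.61754 × 2340 ≈ 1445.05.

about 1445 cases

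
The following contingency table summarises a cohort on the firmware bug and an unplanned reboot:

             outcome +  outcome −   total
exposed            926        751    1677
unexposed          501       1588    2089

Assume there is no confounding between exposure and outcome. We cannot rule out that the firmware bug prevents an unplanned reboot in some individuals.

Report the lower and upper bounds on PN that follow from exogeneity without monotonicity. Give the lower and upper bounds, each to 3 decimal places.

p₁ = P(outcome | exposed) = 926/1677 = 0.55218
p₀ = P(outcome | unexposed) = 501/2089 = 0.23983
Under exogeneity alone the bounds on PN are max{0,(p₁−p₀)/p₁} ≤ PN ≤ min{1,(1−p₀)/p₁}.
  lower = (p₁ − p₀)/p₁ = 0.31235 / 0.55218 ≈ 0.5657
  upper = min{1, (1 − p₀)/p₁} = 0.76017 / 0.55218 ≈ 1.3767 → capped at 1

0.566 ≤ PN ≤ 1.000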